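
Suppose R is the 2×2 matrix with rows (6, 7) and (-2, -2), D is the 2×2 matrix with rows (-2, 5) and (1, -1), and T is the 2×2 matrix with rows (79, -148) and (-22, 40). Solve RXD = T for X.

Left-multiply by R⁻¹ and right-multiply by D⁻¹: X = R⁻¹TD⁻¹.
det R = 2; the adjugate gives R⁻¹ = [[-1, -7/2], [1, 3]].
D has determinant -3; D⁻¹ = [[1/3, 5/3], [1/3, 2/3]].
R⁻¹T = [[-2, 8], [13, -28]].
X = (R⁻¹T)D⁻¹ = [[2, 2], [-5, 3]].

X = [[2, 2], [-5, 3]]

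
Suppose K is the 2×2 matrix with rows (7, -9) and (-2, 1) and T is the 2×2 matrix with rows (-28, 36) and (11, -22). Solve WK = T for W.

W = [[-4, 0], [3, 5]]

Since K sits to the right of W, W = TK⁻¹.
det K = -11; the adjugate gives K⁻¹ = [[-1/11, -9/11], [-2/11, -7/11]].
W = TK⁻¹ = [[-28, 36], [11, -22]] · [[-1/11, -9/11], [-2/11, -7/11]] = [[-4, 0], [3, 5]].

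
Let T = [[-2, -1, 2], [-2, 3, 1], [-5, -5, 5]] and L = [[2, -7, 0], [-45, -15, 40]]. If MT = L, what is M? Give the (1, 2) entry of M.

Since T sits to the right of M, M = LT⁻¹.
det T = 5, so T⁻¹ = [[4, -1, -7/5], [1, 0, -2/5], [5, -1, -8/5]].
M = LT⁻¹ = [[2, -7, 0], [-45, -15, 40]] · [[4, -1, -7/5], [1, 0, -2/5], [5, -1, -8/5]] = [[1, -2, 0], [5, 5, 5]].

-2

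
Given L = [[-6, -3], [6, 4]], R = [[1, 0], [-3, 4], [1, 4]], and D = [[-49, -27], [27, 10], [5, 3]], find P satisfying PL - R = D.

P = [[5, -3], [-2, 2], [3, 4]]

PL = D + R = [[-48, -27], [24, 14], [6, 7]].
Since L sits to the right of P, P = (D + R)L⁻¹.
L has determinant -6; L⁻¹ = [[-2/3, -1/2], [1, 1]].
P = (D + R)L⁻¹ = [[5, -3], [-2, 2], [3, 4]].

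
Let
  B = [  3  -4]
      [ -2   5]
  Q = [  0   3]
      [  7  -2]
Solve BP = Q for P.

P = [[4, 1], [3, 0]]

Left-multiplying both sides by B⁻¹ gives P = B⁻¹Q.
det B = 7; the adjugate gives B⁻¹ = [[5/7, 4/7], [2/7, 3/7]].
P = B⁻¹Q = [[5/7, 4/7], [2/7, 3/7]] · [[0, 3], [7, -2]] = [[4, 1], [3, 0]].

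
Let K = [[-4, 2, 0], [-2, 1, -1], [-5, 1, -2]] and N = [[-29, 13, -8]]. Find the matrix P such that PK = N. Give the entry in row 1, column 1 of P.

Since K sits to the right of P, P = NK⁻¹.
det K = 6, so K⁻¹ = [[-1/6, 2/3, -1/3], [1/6, 4/3, -2/3], [1/2, -1, 0]].
P = NK⁻¹ = [[-29, 13, -8]] · [[-1/6, 2/3, -1/3], [1/6, 4/3, -2/3], [1/2, -1, 0]] = [[3, 6, 1]].

3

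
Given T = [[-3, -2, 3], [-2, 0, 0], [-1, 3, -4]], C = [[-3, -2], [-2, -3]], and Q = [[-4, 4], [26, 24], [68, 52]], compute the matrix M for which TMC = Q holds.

Isolating M: multiply by T⁻¹ from the left and C⁻¹ from the right, so M = T⁻¹QC⁻¹.
det T = -2; the adjugate gives T⁻¹ = [[0, -1/2, 0], [4, -15/2, 3], [3, -11/2, 2]].
det C = 5, so C⁻¹ = [[-3/5, 2/5], [2/5, -3/5]].
T⁻¹Q = [[-13, -12], [-7, -8], [-19, -16]].
M = (T⁻¹Q)C⁻¹ = [[3, 2], [1, 2], [5, 2]].

M = [[3, 2], [1, 2], [5, 2]]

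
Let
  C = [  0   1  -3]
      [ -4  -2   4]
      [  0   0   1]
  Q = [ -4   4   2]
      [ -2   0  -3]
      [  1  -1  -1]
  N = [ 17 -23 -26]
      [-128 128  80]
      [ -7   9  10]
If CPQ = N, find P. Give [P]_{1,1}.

-5

P = C⁻¹NQ⁻¹ (apply C⁻¹ on the left and Q⁻¹ on the right).
C has determinant 4; C⁻¹ = [[-1/2, -1/4, -1/2], [1, 0, 3], [0, 0, 1]].
Q has determinant -4; Q⁻¹ = [[3/4, -1/2, 3], [5/4, -1/2, 4], [-1/2, 0, -2]].
C⁻¹N = [[27, -25, -12], [-4, 4, 4], [-7, 9, 10]].
P = (C⁻¹N)Q⁻¹ = [[-5, -1, 5], [0, 0, -4], [1, -1, -5]].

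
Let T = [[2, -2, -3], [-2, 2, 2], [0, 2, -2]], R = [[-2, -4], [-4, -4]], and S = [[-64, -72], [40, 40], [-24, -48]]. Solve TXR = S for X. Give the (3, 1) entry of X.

Left-multiply by T⁻¹ and right-multiply by R⁻¹: X = T⁻¹SR⁻¹.
det T = 4; the adjugate gives T⁻¹ = [[-2, -5/2, 1/2], [-1, -1, 1/2], [-1, -1, 0]].
det R = -8, so R⁻¹ = [[1/2, -1/2], [-1/2, 1/4]].
T⁻¹S = [[16, 20], [12, 8], [24, 32]].
X = (T⁻¹S)R⁻¹ = [[-2, -3], [2, -4], [-4, -4]].

-4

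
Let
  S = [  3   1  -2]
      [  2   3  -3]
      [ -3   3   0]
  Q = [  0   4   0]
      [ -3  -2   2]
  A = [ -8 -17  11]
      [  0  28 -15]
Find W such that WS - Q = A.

WS = A + Q = [[-8, -13, 11], [-3, 26, -13]].
Right-multiplying both sides by S⁻¹ gives W = (A + Q)S⁻¹.
S has determinant 6; S⁻¹ = [[3/2, -1, 1/2], [3/2, -1, 5/6], [5/2, -2, 7/6]].
W = (A + Q)S⁻¹ = [[-4, -1, -2], [2, 3, 5]].

W = [[-4, -1, -2], [2, 3, 5]]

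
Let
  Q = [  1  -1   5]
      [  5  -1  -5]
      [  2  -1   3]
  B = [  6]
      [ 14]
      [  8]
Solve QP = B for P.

Q is on the left of P, so left-multiply by Q⁻¹: P = Q⁻¹B.
det Q = 2; the adjugate gives Q⁻¹ = [[-4, -1, 5], [-25/2, -7/2, 15], [-3/2, -1/2, 2]].
P = Q⁻¹B = [[-4, -1, 5], [-25/2, -7/2, 15], [-3/2, -1/2, 2]] · [[6], [14], [8]] = [[2], [-4], [0]].

P = [[2], [-4], [0]]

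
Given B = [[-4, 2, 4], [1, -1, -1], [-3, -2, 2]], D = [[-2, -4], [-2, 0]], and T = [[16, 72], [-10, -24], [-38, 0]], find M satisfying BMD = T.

M = [[0, -5], [-3, -3], [-3, -1]]

Isolating M: multiply by B⁻¹ from the left and D⁻¹ from the right, so M = B⁻¹TD⁻¹.
det B = -2; the adjugate gives B⁻¹ = [[2, 6, -1], [-1/2, -2, 0], [5/2, 7, -1]].
det D = -8, so D⁻¹ = [[0, -1/2], [-1/4, 1/4]].
B⁻¹T = [[10, 0], [12, 12], [8, 12]].
M = (B⁻¹T)D⁻¹ = [[0, -5], [-3, -3], [-3, -1]].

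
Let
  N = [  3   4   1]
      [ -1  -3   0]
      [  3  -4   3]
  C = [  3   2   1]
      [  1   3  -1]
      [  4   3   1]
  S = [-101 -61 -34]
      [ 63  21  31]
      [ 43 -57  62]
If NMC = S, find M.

Isolating M: multiply by N⁻¹ from the left and C⁻¹ from the right, so M = N⁻¹SC⁻¹.
det N = -2; the adjugate gives N⁻¹ = [[9/2, 8, -3/2], [-3/2, -3, 1/2], [-13/2, -12, 5/2]].
C has determinant -1; C⁻¹ = [[-6, -1, 5], [5, 1, -4], [9, 1, -7]].
N⁻¹S = [[-15, -21, 2], [-16, 0, -11], [8, 2, 4]].
M = (N⁻¹S)C⁻¹ = [[3, -4, -5], [-3, 5, -3], [-2, -2, 4]].

M = [[3, -4, -5], [-3, 5, -3], [-2, -2, 4]]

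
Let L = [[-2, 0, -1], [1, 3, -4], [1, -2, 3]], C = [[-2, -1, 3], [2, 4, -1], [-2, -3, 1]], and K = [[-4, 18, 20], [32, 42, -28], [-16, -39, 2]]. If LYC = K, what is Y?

Left-multiply by L⁻¹ and right-multiply by C⁻¹: Y = L⁻¹KC⁻¹.
L has determinant 3; L⁻¹ = [[1/3, 2/3, 1], [-7/3, -5/3, -3], [-5/3, -4/3, -2]].
det C = 4, so C⁻¹ = [[1/4, -2, -11/4], [0, 1, 1], [1/2, -1, -3/2]].
L⁻¹K = [[4, -5, -10], [4, 5, -6], [-4, -8, 0]].
Y = (L⁻¹K)C⁻¹ = [[-4, -3, -1], [-2, 3, 3], [-1, 0, 3]].

Y = [[-4, -3, -1], [-2, 3, 3], [-1, 0, 3]]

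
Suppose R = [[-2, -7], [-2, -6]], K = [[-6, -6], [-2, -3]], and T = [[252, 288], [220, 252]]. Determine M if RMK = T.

M = [[1, 4], [4, 4]]

Isolating M: multiply by R⁻¹ from the left and K⁻¹ from the right, so M = R⁻¹TK⁻¹.
det R = -2; the adjugate gives R⁻¹ = [[3, -7/2], [-1, 1]].
det K = 6, so K⁻¹ = [[-1/2, 1], [1/3, -1]].
R⁻¹T = [[-14, -18], [-32, -36]].
M = (R⁻¹T)K⁻¹ = [[1, 4], [4, 4]].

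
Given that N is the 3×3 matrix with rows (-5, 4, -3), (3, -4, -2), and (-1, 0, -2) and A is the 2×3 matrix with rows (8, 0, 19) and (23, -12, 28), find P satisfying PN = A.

N is on the right of P, so right-multiply by N⁻¹: P = AN⁻¹.
det N = 4, so N⁻¹ = [[2, 2, -5], [2, 7/4, -19/4], [-1, -1, 2]].
P = AN⁻¹ = [[8, 0, 19], [23, -12, 28]] · [[2, 2, -5], [2, 7/4, -19/4], [-1, -1, 2]] = [[-3, -3, -2], [-6, -3, -2]].

P = [[-3, -3, -2], [-6, -3, -2]]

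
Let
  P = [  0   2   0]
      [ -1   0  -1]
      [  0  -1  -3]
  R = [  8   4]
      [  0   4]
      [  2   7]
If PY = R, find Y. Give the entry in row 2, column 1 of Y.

4

Left-multiplying both sides by P⁻¹ gives Y = P⁻¹R.
det P = -6, so P⁻¹ = [[1/6, -1, 1/3], [1/2, 0, 0], [-1/6, 0, -1/3]].
Y = P⁻¹R = [[1/6, -1, 1/3], [1/2, 0, 0], [-1/6, 0, -1/3]] · [[8, 4], [0, 4], [2, 7]] = [[2, -1], [4, 2], [-2, -3]].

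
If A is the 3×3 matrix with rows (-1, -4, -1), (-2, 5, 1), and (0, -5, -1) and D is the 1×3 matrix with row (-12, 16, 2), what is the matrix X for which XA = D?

X = [[6, 3, -5]]

Right-multiplying both sides by A⁻¹ gives X = DA⁻¹.
A has determinant -2; A⁻¹ = [[0, -1/2, -1/2], [1, -1/2, -3/2], [-5, 5/2, 13/2]].
X = DA⁻¹ = [[-12, 16, 2]] · [[0, -1/2, -1/2], [1, -1/2, -3/2], [-5, 5/2, 13/2]] = [[6, 3, -5]].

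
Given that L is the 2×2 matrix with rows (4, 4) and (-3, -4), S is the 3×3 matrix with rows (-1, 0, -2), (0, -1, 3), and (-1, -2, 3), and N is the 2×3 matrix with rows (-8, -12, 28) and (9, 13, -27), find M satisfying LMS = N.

M = L⁻¹NS⁻¹ (apply L⁻¹ on the left and S⁻¹ on the right).
det L = -4; the adjugate gives L⁻¹ = [[1, 1], [-3/4, -1]].
det S = -1; the adjugate gives S⁻¹ = [[-3, -4, 2], [3, 5, -3], [1, 2, -1]].
L⁻¹N = [[1, 1, 1], [-3, -4, 6]].
M = (L⁻¹N)S⁻¹ = [[1, 3, -2], [3, 4, 0]].

M = [[1, 3, -2], [3, 4, 0]]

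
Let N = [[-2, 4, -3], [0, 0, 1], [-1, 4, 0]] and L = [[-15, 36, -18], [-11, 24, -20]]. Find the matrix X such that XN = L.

X = [[6, 0, 3], [5, -5, 1]]

N is on the right of X, so right-multiply by N⁻¹: X = LN⁻¹.
det N = 4, so N⁻¹ = [[-1, -3, 1], [-1/4, -3/4, 1/2], [0, 1, 0]].
X = LN⁻¹ = [[-15, 36, -18], [-11, 24, -20]] · [[-1, -3, 1], [-1/4, -3/4, 1/2], [0, 1, 0]] = [[6, 0, 3], [5, -5, 1]].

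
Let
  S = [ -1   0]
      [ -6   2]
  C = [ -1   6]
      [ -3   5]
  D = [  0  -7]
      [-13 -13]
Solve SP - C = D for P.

P = [[1, 1], [-5, -1]]

SP = D + C = [[-1, -1], [-16, -8]].
S is on the left of P, so left-multiply by S⁻¹: P = S⁻¹(D + C).
det S = -2; the adjugate gives S⁻¹ = [[-1, 0], [-3, 1/2]].
P = S⁻¹(D + C) = [[1, 1], [-5, -1]].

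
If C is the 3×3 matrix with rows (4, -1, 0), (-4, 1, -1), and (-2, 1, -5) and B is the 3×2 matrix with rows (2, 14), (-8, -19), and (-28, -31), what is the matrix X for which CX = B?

Since C multiplies X on the left, X = C⁻¹B.
det C = 2, so C⁻¹ = [[-2, -5/2, 1/2], [-9, -10, 2], [-1, -1, 0]].
X = C⁻¹B = [[-2, -5/2, 1/2], [-9, -10, 2], [-1, -1, 0]] · [[2, 14], [-8, -19], [-28, -31]] = [[2, 4], [6, 2], [6, 5]].

X = [[2, 4], [6, 2], [6, 5]]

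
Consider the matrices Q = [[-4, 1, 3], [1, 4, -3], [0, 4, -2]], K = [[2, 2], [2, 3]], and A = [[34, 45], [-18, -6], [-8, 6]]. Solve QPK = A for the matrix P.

Isolating P: multiply by Q⁻¹ from the left and K⁻¹ from the right, so P = Q⁻¹AK⁻¹.
Q has determinant -2; Q⁻¹ = [[-2, -7, 15/2], [-1, -4, 9/2], [-2, -8, 17/2]].
K has determinant 2; K⁻¹ = [[3/2, -1], [-1, 1]].
Q⁻¹A = [[-2, -3], [2, 6], [8, 9]].
P = (Q⁻¹A)K⁻¹ = [[0, -1], [-3, 4], [3, 1]].

P = [[0, -1], [-3, 4], [3, 1]]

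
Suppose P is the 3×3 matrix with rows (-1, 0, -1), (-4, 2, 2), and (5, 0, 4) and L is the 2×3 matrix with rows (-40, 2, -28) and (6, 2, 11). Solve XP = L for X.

X = [[6, 1, -6], [-5, 1, 1]]

P is on the right of X, so right-multiply by P⁻¹: X = LP⁻¹.
det P = 2; the adjugate gives P⁻¹ = [[4, 0, 1], [13, 1/2, 3], [-5, 0, -1]].
X = LP⁻¹ = [[-40, 2, -28], [6, 2, 11]] · [[4, 0, 1], [13, 1/2, 3], [-5, 0, -1]] = [[6, 1, -6], [-5, 1, 1]].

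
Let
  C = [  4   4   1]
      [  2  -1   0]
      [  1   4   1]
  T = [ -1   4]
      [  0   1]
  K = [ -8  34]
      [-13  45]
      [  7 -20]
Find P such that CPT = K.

P = [[5, -2], [-3, 3], [0, -2]]

P = C⁻¹KT⁻¹ (apply C⁻¹ on the left and T⁻¹ on the right).
det C = -3; the adjugate gives C⁻¹ = [[1/3, 0, -1/3], [2/3, -1, -2/3], [-3, 4, 4]].
det T = -1; the adjugate gives T⁻¹ = [[-1, 4], [0, 1]].
C⁻¹K = [[-5, 18], [3, -9], [0, -2]].
P = (C⁻¹K)T⁻¹ = [[5, -2], [-3, 3], [0, -2]].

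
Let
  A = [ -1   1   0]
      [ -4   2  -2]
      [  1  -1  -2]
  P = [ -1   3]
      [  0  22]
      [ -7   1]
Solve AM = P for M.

Since A multiplies M on the left, M = A⁻¹P.
det A = -4, so A⁻¹ = [[3/2, -1/2, 1/2], [5/2, -1/2, 1/2], [-1/2, 0, -1/2]].
M = A⁻¹P = [[3/2, -1/2, 1/2], [5/2, -1/2, 1/2], [-1/2, 0, -1/2]] · [[-1, 3], [0, 22], [-7, 1]] = [[-5, -6], [-6, -3], [4, -2]].

M = [[-5, -6], [-6, -3], [4, -2]]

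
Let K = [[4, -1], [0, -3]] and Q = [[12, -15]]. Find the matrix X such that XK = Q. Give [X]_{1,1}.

K is on the right of X, so right-multiply by K⁻¹: X = QK⁻¹.
det K = -12, so K⁻¹ = [[1/4, -1/12], [0, -1/3]].
X = QK⁻¹ = [[12, -15]] · [[1/4, -1/12], [0, -1/3]] = [[3, 4]].

3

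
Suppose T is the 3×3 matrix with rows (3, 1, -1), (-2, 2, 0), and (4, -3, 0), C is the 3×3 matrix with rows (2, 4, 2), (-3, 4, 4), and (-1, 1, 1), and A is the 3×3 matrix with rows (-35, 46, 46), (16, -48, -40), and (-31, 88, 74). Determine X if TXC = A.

X = [[1, 3, 0], [-1, -1, 0], [2, -3, -2]]

Left-multiply by T⁻¹ and right-multiply by C⁻¹: X = T⁻¹AC⁻¹.
det T = 2, so T⁻¹ = [[0, 3/2, 1], [0, 2, 1], [-1, 13/2, 4]].
det C = -2, so C⁻¹ = [[0, 1, -4], [1/2, -2, 7], [-1/2, 3, -10]].
T⁻¹A = [[-7, 16, 14], [1, -8, -6], [15, -6, -10]].
X = (T⁻¹A)C⁻¹ = [[1, 3, 0], [-1, -1, 0], [2, -3, -2]].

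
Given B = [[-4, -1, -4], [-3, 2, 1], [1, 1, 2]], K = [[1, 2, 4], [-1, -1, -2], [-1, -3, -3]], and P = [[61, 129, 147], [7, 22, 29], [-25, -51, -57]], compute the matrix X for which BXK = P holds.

X = [[0, 2, 4], [2, 2, 1], [1, 5, 5]]

X = B⁻¹PK⁻¹ (apply B⁻¹ on the left and K⁻¹ on the right).
B has determinant 1; B⁻¹ = [[3, -2, 7], [7, -4, 16], [-5, 3, -11]].
K has determinant 3; K⁻¹ = [[-1, -2, 0], [-1/3, 1/3, -2/3], [2/3, 1/3, 1/3]].
B⁻¹P = [[-6, -14, -16], [-1, -1, 1], [-9, -18, -21]].
X = (B⁻¹P)K⁻¹ = [[0, 2, 4], [2, 2, 1], [1, 5, 5]].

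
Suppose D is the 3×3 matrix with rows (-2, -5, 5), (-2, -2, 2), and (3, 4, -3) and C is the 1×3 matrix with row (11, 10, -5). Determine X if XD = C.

X = [[2, 0, 5]]

Right-multiplying both sides by D⁻¹ gives X = CD⁻¹.
det D = -6, so D⁻¹ = [[1/3, -5/6, 0], [0, 3/2, 1], [1/3, 7/6, 1]].
X = CD⁻¹ = [[11, 10, -5]] · [[1/3, -5/6, 0], [0, 3/2, 1], [1/3, 7/6, 1]] = [[2, 0, 5]].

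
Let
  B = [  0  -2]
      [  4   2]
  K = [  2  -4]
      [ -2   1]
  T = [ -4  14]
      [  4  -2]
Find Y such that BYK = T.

Left-multiply by B⁻¹ and right-multiply by K⁻¹: Y = B⁻¹TK⁻¹.
B has determinant 8; B⁻¹ = [[1/4, 1/4], [-1/2, 0]].
det K = -6, so K⁻¹ = [[-1/6, -2/3], [-1/3, -1/3]].
B⁻¹T = [[0, 3], [2, -7]].
Y = (B⁻¹T)K⁻¹ = [[-1, -1], [2, 1]].

Y = [[-1, -1], [2, 1]]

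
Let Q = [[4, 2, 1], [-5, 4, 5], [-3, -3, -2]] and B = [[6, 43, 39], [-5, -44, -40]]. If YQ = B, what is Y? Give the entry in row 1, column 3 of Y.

Q is on the right of Y, so right-multiply by Q⁻¹: Y = BQ⁻¹.
det Q = 5; the adjugate gives Q⁻¹ = [[7/5, 1/5, 6/5], [-5, -1, -5], [27/5, 6/5, 26/5]].
Y = BQ⁻¹ = [[6, 43, 39], [-5, -44, -40]] · [[7/5, 1/5, 6/5], [-5, -1, -5], [27/5, 6/5, 26/5]] = [[4, 5, -5], [-3, -5, 6]].

-5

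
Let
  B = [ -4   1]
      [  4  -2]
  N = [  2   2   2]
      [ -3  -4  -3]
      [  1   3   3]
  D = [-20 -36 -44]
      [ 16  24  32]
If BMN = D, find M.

Isolating M: multiply by B⁻¹ from the left and N⁻¹ from the right, so M = B⁻¹DN⁻¹.
B has determinant 4; B⁻¹ = [[-1/2, -1/4], [-1, -1]].
det N = -4, so N⁻¹ = [[3/4, 0, -1/2], [-3/2, -1, 0], [5/4, 1, 1/2]].
B⁻¹D = [[6, 12, 14], [4, 12, 12]].
M = (B⁻¹D)N⁻¹ = [[4, 2, 4], [0, 0, 4]].

M = [[4, 2, 4], [0, 0, 4]]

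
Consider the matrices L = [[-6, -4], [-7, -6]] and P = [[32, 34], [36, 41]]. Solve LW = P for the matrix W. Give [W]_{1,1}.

-6

L is on the left of W, so left-multiply by L⁻¹: W = L⁻¹P.
det L = 8, so L⁻¹ = [[-3/4, 1/2], [7/8, -3/4]].
W = L⁻¹P = [[-3/4, 1/2], [7/8, -3/4]] · [[32, 34], [36, 41]] = [[-6, -5], [1, -1]].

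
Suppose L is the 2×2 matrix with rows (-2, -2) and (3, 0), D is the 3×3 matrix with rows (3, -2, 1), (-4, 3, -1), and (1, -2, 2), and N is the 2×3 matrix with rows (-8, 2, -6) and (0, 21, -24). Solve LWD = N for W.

W = [[3, 1, -5], [5, 4, 5]]

Isolating W: multiply by L⁻¹ from the left and D⁻¹ from the right, so W = L⁻¹ND⁻¹.
det L = 6, so L⁻¹ = [[0, 1/3], [-1/2, -1/3]].
D has determinant 3; D⁻¹ = [[4/3, 2/3, -1/3], [7/3, 5/3, -1/3], [5/3, 4/3, 1/3]].
L⁻¹N = [[0, 7, -8], [4, -8, 11]].
W = (L⁻¹N)D⁻¹ = [[3, 1, -5], [5, 4, 5]].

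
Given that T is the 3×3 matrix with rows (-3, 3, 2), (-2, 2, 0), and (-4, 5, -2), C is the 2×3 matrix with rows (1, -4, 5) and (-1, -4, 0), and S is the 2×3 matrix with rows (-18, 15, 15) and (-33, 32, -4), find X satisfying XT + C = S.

X = [[5, 2, 0], [2, 5, 4]]

XT = S − C = [[-19, 19, 10], [-32, 36, -4]].
T is on the right of X, so right-multiply by T⁻¹: X = (S − C)T⁻¹.
det T = -4; the adjugate gives T⁻¹ = [[1, -4, 1], [1, -7/2, 1], [1/2, -3/4, 0]].
X = (S − C)T⁻¹ = [[5, 2, 0], [2, 5, 4]].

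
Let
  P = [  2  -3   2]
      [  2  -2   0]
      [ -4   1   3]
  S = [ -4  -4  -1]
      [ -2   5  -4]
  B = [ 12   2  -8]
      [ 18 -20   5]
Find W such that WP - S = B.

WP = B + S = [[8, -2, -9], [16, -15, 1]].
Since P sits to the right of W, W = (B + S)P⁻¹.
det P = -6, so P⁻¹ = [[1, -11/6, -2/3], [1, -7/3, -2/3], [1, -5/3, -1/3]].
W = (B + S)P⁻¹ = [[-3, 5, -1], [2, 4, -1]].

W = [[-3, 5, -1], [2, 4, -1]]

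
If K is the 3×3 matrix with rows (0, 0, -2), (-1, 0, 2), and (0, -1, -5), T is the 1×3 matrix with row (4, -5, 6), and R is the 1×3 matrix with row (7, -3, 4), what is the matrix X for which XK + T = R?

X = [[3, -3, -2]]

XK = R − T = [[3, 2, -2]].
K is on the right of X, so right-multiply by K⁻¹: X = (R − T)K⁻¹.
K has determinant -2; K⁻¹ = [[-1, -1, 0], [5/2, 0, -1], [-1/2, 0, 0]].
X = (R − T)K⁻¹ = [[3, -3, -2]].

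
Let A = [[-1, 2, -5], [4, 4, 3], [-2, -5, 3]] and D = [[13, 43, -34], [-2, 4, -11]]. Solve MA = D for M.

A is on the right of M, so right-multiply by A⁻¹: M = DA⁻¹.
det A = -3, so A⁻¹ = [[-9, -19/3, -26/3], [6, 13/3, 17/3], [4, 3, 4]].
M = DA⁻¹ = [[13, 43, -34], [-2, 4, -11]] · [[-9, -19/3, -26/3], [6, 13/3, 17/3], [4, 3, 4]] = [[5, 2, -5], [-2, -3, -4]].

M = [[5, 2, -5], [-2, -3, -4]]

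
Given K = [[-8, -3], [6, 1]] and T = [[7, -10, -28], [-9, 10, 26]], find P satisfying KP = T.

P = [[-2, 2, 5], [3, -2, -4]]

Left-multiplying both sides by K⁻¹ gives P = K⁻¹T.
K has determinant 10; K⁻¹ = [[1/10, 3/10], [-3/5, -4/5]].
P = K⁻¹T = [[1/10, 3/10], [-3/5, -4/5]] · [[7, -10, -28], [-9, 10, 26]] = [[-2, 2, 5], [3, -2, -4]].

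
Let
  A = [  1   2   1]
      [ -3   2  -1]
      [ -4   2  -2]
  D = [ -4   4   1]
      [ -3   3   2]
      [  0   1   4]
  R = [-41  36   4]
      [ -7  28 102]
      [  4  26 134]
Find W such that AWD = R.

Left-multiply by A⁻¹ and right-multiply by D⁻¹: W = A⁻¹RD⁻¹.
det A = -4; the adjugate gives A⁻¹ = [[1/2, -3/2, 1], [1/2, -1/2, 1/2], [-1/2, 5/2, -2]].
det D = 5, so D⁻¹ = [[2, -3, 1], [12/5, -16/5, 1], [-3/5, 4/5, 0]].
A⁻¹R = [[-6, 2, -17], [-15, 17, 18], [-5, 0, -15]].
W = (A⁻¹R)D⁻¹ = [[3, -2, -4], [0, 5, 2], [-1, 3, -5]].

W = [[3, -2, -4], [0, 5, 2], [-1, 3, -5]]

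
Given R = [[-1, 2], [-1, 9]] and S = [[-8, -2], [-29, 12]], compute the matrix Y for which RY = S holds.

Left-multiplying both sides by R⁻¹ gives Y = R⁻¹S.
det R = -7; the adjugate gives R⁻¹ = [[-9/7, 2/7], [-1/7, 1/7]].
Y = R⁻¹S = [[-9/7, 2/7], [-1/7, 1/7]] · [[-8, -2], [-29, 12]] = [[2, 6], [-3, 2]].

Y = [[2, 6], [-3, 2]]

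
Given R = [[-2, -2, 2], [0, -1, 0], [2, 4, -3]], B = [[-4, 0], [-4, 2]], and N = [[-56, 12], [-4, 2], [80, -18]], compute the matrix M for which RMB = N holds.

Isolating M: multiply by R⁻¹ from the left and B⁻¹ from the right, so M = R⁻¹NB⁻¹.
R has determinant -2; R⁻¹ = [[-3/2, -1, -1], [0, -1, 0], [-1, -2, -1]].
det B = -8; the adjugate gives B⁻¹ = [[-1/4, 0], [-1/2, 1/2]].
R⁻¹N = [[8, -2], [4, -2], [-16, 2]].
M = (R⁻¹N)B⁻¹ = [[-1, -1], [0, -1], [3, 1]].

M = [[-1, -1], [0, -1], [3, 1]]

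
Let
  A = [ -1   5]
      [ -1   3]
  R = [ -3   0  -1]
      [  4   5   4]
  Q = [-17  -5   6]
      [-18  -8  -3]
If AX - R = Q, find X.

AX = Q + R = [[-20, -5, 5], [-14, -3, 1]].
A is on the left of X, so left-multiply by A⁻¹: X = A⁻¹(Q + R).
det A = 2; the adjugate gives A⁻¹ = [[3/2, -5/2], [1/2, -1/2]].
X = A⁻¹(Q + R) = [[5, 0, 5], [-3, -1, 2]].

X = [[5, 0, 5], [-3, -1, 2]]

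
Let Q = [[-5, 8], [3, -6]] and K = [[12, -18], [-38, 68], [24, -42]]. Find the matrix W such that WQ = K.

W = [[-3, -1], [4, -6], [-3, 3]]

Right-multiplying both sides by Q⁻¹ gives W = KQ⁻¹.
Q has determinant 6; Q⁻¹ = [[-1, -4/3], [-1/2, -5/6]].
W = KQ⁻¹ = [[12, -18], [-38, 68], [24, -42]] · [[-1, -4/3], [-1/2, -5/6]] = [[-3, -1], [4, -6], [-3, 3]].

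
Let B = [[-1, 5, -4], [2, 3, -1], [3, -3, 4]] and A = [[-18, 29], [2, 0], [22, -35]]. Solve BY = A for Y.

B is on the left of Y, so left-multiply by B⁻¹: Y = B⁻¹A.
B has determinant -4; B⁻¹ = [[-9/4, 2, -7/4], [11/4, -2, 9/4], [15/4, -3, 13/4]].
Y = B⁻¹A = [[-9/4, 2, -7/4], [11/4, -2, 9/4], [15/4, -3, 13/4]] · [[-18, 29], [2, 0], [22, -35]] = [[6, -4], [-4, 1], [-2, -5]].

Y = [[6, -4], [-4, 1], [-2, -5]]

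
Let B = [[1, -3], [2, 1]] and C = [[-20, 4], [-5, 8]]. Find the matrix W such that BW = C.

W = [[-5, 4], [5, 0]]

Since B multiplies W on the left, W = B⁻¹C.
det B = 7, so B⁻¹ = [[1/7, 3/7], [-2/7, 1/7]].
W = B⁻¹C = [[1/7, 3/7], [-2/7, 1/7]] · [[-20, 4], [-5, 8]] = [[-5, 4], [5, 0]].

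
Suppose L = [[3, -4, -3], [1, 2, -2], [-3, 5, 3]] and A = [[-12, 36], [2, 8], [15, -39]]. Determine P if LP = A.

P = [[4, 2], [3, -3], [4, -6]]

L is on the left of P, so left-multiply by L⁻¹: P = L⁻¹A.
det L = 3, so L⁻¹ = [[16/3, -1, 14/3], [1, 0, 1], [11/3, -1, 10/3]].
P = L⁻¹A = [[16/3, -1, 14/3], [1, 0, 1], [11/3, -1, 10/3]] · [[-12, 36], [2, 8], [15, -39]] = [[4, 2], [3, -3], [4, -6]].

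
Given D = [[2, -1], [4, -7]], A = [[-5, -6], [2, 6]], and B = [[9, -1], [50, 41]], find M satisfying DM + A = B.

DM = B − A = [[14, 5], [48, 35]].
Left-multiplying both sides by D⁻¹ gives M = D⁻¹(B − A).
det D = -10; the adjugate gives D⁻¹ = [[7/10, -1/10], [2/5, -1/5]].
M = D⁻¹(B − A) = [[5, 0], [-4, -5]].

M = [[5, 0], [-4, -5]]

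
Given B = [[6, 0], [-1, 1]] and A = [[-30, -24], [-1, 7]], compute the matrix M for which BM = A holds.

Since B multiplies M on the left, M = B⁻¹A.
B has determinant 6; B⁻¹ = [[1/6, 0], [1/6, 1]].
M = B⁻¹A = [[1/6, 0], [1/6, 1]] · [[-30, -24], [-1, 7]] = [[-5, -4], [-6, 3]].

M = [[-5, -4], [-6, 3]]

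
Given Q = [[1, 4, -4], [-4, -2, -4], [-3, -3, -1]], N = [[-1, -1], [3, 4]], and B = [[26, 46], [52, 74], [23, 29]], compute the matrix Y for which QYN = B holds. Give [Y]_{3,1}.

-4

Y = Q⁻¹BN⁻¹ (apply Q⁻¹ on the left and N⁻¹ on the right).
det Q = -2; the adjugate gives Q⁻¹ = [[5, -8, 12], [-4, 13/2, -10], [-3, 9/2, -7]].
det N = -1, so N⁻¹ = [[-4, -1], [3, 1]].
Q⁻¹B = [[-10, -14], [4, 7], [-5, -8]].
Y = (Q⁻¹B)N⁻¹ = [[-2, -4], [5, 3], [-4, -3]].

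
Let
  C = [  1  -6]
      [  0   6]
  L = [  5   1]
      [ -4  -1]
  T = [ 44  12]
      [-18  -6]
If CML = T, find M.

M = [[2, -4], [1, 2]]

M = C⁻¹TL⁻¹ (apply C⁻¹ on the left and L⁻¹ on the right).
det C = 6, so C⁻¹ = [[1, 1], [0, 1/6]].
L has determinant -1; L⁻¹ = [[1, 1], [-4, -5]].
C⁻¹T = [[26, 6], [-3, -1]].
M = (C⁻¹T)L⁻¹ = [[2, -4], [1, 2]].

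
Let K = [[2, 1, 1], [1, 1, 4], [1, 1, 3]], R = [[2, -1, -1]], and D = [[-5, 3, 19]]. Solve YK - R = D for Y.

YK = D + R = [[-3, 2, 18]].
Since K sits to the right of Y, Y = (D + R)K⁻¹.
det K = -1; the adjugate gives K⁻¹ = [[1, 2, -3], [-1, -5, 7], [0, 1, -1]].
Y = (D + R)K⁻¹ = [[-5, 2, 5]].

Y = [[-5, 2, 5]]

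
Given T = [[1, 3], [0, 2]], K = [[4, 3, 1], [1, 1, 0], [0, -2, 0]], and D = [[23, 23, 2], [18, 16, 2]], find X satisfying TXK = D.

Isolating X: multiply by T⁻¹ from the left and K⁻¹ from the right, so X = T⁻¹DK⁻¹.
det T = 2, so T⁻¹ = [[1, -3/2], [0, 1/2]].
K has determinant -2; K⁻¹ = [[0, 1, 1/2], [0, 0, -1/2], [1, -4, -1/2]].
T⁻¹D = [[-4, -1, -1], [9, 8, 1]].
X = (T⁻¹D)K⁻¹ = [[-1, 0, -1], [1, 5, 0]].

X = [[-1, 0, -1], [1, 5, 0]]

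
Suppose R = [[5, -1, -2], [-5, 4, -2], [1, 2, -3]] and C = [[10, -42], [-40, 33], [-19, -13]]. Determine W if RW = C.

R is on the left of W, so left-multiply by R⁻¹: W = R⁻¹C.
det R = 5, so R⁻¹ = [[-8/5, -7/5, 2], [-17/5, -13/5, 4], [-14/5, -11/5, 3]].
W = R⁻¹C = [[-8/5, -7/5, 2], [-17/5, -13/5, 4], [-14/5, -11/5, 3]] · [[10, -42], [-40, 33], [-19, -13]] = [[2, -5], [-6, 5], [3, 6]].

W = [[2, -5], [-6, 5], [3, 6]]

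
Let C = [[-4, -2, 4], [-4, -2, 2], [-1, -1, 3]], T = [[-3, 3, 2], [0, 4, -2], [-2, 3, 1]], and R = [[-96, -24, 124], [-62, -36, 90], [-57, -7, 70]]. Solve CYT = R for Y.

Y = [[-2, 2, -1], [-2, 5, 4], [5, -3, 1]]

Y = C⁻¹RT⁻¹ (apply C⁻¹ on the left and T⁻¹ on the right).
C has determinant 4; C⁻¹ = [[-1, 1/2, 1], [5/2, -2, -2], [1/2, -1/2, 0]].
T has determinant -2; T⁻¹ = [[-5, -3/2, 7], [-2, -1/2, 3], [-4, -3/2, 6]].
C⁻¹R = [[8, -1, -9], [-2, 26, -10], [-17, 6, 17]].
Y = (C⁻¹R)T⁻¹ = [[-2, 2, -1], [-2, 5, 4], [5, -3, 1]].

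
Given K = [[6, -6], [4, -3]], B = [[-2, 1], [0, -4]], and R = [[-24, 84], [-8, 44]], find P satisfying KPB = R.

P = [[-2, -1], [-4, 2]]

P = K⁻¹RB⁻¹ (apply K⁻¹ on the left and B⁻¹ on the right).
det K = 6, so K⁻¹ = [[-1/2, 1], [-2/3, 1]].
det B = 8, so B⁻¹ = [[-1/2, -1/8], [0, -1/4]].
K⁻¹R = [[4, 2], [8, -12]].
P = (K⁻¹R)B⁻¹ = [[-2, -1], [-4, 2]].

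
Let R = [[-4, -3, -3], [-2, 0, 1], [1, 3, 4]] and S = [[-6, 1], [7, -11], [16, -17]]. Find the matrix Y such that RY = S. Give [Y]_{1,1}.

-3

R is on the left of Y, so left-multiply by R⁻¹: Y = R⁻¹S.
R has determinant 3; R⁻¹ = [[-1, 1, -1], [3, -13/3, 10/3], [-2, 3, -2]].
Y = R⁻¹S = [[-1, 1, -1], [3, -13/3, 10/3], [-2, 3, -2]] · [[-6, 1], [7, -11], [16, -17]] = [[-3, 5], [5, -6], [1, -1]].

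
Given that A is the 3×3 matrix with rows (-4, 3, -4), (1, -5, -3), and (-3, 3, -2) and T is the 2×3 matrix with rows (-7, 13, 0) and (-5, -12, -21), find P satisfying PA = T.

A is on the right of P, so right-multiply by A⁻¹: P = TA⁻¹.
det A = 5, so A⁻¹ = [[19/5, -6/5, -29/5], [11/5, -4/5, -16/5], [-12/5, 3/5, 17/5]].
P = TA⁻¹ = [[-7, 13, 0], [-5, -12, -21]] · [[19/5, -6/5, -29/5], [11/5, -4/5, -16/5], [-12/5, 3/5, 17/5]] = [[2, -2, -1], [5, 3, -4]].

P = [[2, -2, -1], [5, 3, -4]]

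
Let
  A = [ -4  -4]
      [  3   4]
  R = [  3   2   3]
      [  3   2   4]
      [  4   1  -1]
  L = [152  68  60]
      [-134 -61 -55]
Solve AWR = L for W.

Isolating W: multiply by A⁻¹ from the left and R⁻¹ from the right, so W = A⁻¹LR⁻¹.
det A = -4, so A⁻¹ = [[-1, -1], [3/4, 1]].
det R = 5, so R⁻¹ = [[-6/5, 1, 2/5], [19/5, -3, -3/5], [-1, 1, 0]].
A⁻¹L = [[-18, -7, -5], [-20, -10, -10]].
W = (A⁻¹L)R⁻¹ = [[0, -2, -3], [-4, 0, -2]].

W = [[0, -2, -3], [-4, 0, -2]]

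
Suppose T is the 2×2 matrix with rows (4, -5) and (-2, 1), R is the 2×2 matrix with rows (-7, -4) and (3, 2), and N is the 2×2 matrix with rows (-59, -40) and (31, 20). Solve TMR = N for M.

Isolating M: multiply by T⁻¹ from the left and R⁻¹ from the right, so M = T⁻¹NR⁻¹.
det T = -6; the adjugate gives T⁻¹ = [[-1/6, -5/6], [-1/3, -2/3]].
det R = -2; the adjugate gives R⁻¹ = [[-1, -2], [3/2, 7/2]].
T⁻¹N = [[-16, -10], [-1, 0]].
M = (T⁻¹N)R⁻¹ = [[1, -3], [1, 2]].

M = [[1, -3], [1, 2]]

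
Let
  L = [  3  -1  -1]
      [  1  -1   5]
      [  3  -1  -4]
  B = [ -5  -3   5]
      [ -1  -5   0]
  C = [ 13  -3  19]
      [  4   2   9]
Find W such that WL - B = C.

W = [[1, 5, 0], [-2, 3, 2]]

WL = C + B = [[8, -6, 24], [3, -3, 9]].
Since L sits to the right of W, W = (C + B)L⁻¹.
det L = 6, so L⁻¹ = [[3/2, -1/2, -1], [19/6, -3/2, -8/3], [1/3, 0, -1/3]].
W = (C + B)L⁻¹ = [[1, 5, 0], [-2, 3, 2]].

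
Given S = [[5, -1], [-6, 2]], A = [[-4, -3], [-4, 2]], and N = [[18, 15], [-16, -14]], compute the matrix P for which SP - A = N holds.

P = [[2, 3], [-4, 3]]

SP = N + A = [[14, 12], [-20, -12]].
S is on the left of P, so left-multiply by S⁻¹: P = S⁻¹(N + A).
det S = 4; the adjugate gives S⁻¹ = [[1/2, 1/4], [3/2, 5/4]].
P = S⁻¹(N + A) = [[2, 3], [-4, 3]].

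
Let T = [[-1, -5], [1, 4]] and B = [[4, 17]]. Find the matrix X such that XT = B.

Since T sits to the right of X, X = BT⁻¹.
det T = 1, so T⁻¹ = [[4, 5], [-1, -1]].
X = BT⁻¹ = [[4, 17]] · [[4, 5], [-1, -1]] = [[-1, 3]].

X = [[-1, 3]]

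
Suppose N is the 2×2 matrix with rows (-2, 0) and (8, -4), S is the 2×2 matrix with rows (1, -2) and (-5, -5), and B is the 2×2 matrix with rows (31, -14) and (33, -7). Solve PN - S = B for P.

P = [[0, 4], [-2, 3]]

PN = B + S = [[32, -16], [28, -12]].
Right-multiplying both sides by N⁻¹ gives P = (B + S)N⁻¹.
N has determinant 8; N⁻¹ = [[-1/2, 0], [-1, -1/4]].
P = (B + S)N⁻¹ = [[0, 4], [-2, 3]].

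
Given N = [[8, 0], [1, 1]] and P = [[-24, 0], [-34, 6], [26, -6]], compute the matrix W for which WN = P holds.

N is on the right of W, so right-multiply by N⁻¹: W = PN⁻¹.
det N = 8, so N⁻¹ = [[1/8, 0], [-1/8, 1]].
W = PN⁻¹ = [[-24, 0], [-34, 6], [26, -6]] · [[1/8, 0], [-1/8, 1]] = [[-3, 0], [-5, 6], [4, -6]].

W = [[-3, 0], [-5, 6], [4, -6]]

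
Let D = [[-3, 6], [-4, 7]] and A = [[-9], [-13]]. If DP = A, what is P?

P = [[5], [1]]

Since D multiplies P on the left, P = D⁻¹A.
det D = 3, so D⁻¹ = [[7/3, -2], [4/3, -1]].
P = D⁻¹A = [[7/3, -2], [4/3, -1]] · [[-9], [-13]] = [[5], [1]].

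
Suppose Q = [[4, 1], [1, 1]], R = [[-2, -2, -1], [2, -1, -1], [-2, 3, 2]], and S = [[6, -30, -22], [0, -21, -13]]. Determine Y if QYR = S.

Y = [[2, 5, 2], [3, -3, -5]]

Y = Q⁻¹SR⁻¹ (apply Q⁻¹ on the left and R⁻¹ on the right).
Q has determinant 3; Q⁻¹ = [[1/3, -1/3], [-1/3, 4/3]].
R has determinant -2; R⁻¹ = [[-1/2, -1/2, -1/2], [1, 3, 2], [-2, -5, -3]].
Q⁻¹S = [[2, -3, -3], [-2, -18, -10]].
Y = (Q⁻¹S)R⁻¹ = [[2, 5, 2], [3, -3, -5]].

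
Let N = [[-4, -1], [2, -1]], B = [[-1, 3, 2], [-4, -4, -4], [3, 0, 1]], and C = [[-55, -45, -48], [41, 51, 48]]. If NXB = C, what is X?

Isolating X: multiply by N⁻¹ from the left and B⁻¹ from the right, so X = N⁻¹CB⁻¹.
det N = 6, so N⁻¹ = [[-1/6, 1/6], [-1/3, -2/3]].
det B = 4, so B⁻¹ = [[-1, -3/4, -1], [-2, -7/4, -3], [3, 9/4, 4]].
N⁻¹C = [[16, 16, 16], [-9, -19, -16]].
X = (N⁻¹C)B⁻¹ = [[0, -4, 0], [-1, 4, 2]].

X = [[0, -4, 0], [-1, 4, 2]]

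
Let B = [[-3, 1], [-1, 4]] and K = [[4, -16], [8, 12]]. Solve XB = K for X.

Since B sits to the right of X, X = KB⁻¹.
B has determinant -11; B⁻¹ = [[-4/11, 1/11], [-1/11, 3/11]].
X = KB⁻¹ = [[4, -16], [8, 12]] · [[-4/11, 1/11], [-1/11, 3/11]] = [[0, -4], [-4, 4]].

X = [[0, -4], [-4, 4]]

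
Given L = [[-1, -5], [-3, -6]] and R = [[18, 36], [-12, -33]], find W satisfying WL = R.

Right-multiplying both sides by L⁻¹ gives W = RL⁻¹.
det L = -9, so L⁻¹ = [[2/3, -5/9], [-1/3, 1/9]].
W = RL⁻¹ = [[18, 36], [-12, -33]] · [[2/3, -5/9], [-1/3, 1/9]] = [[0, -6], [3, 3]].

W = [[0, -6], [3, 3]]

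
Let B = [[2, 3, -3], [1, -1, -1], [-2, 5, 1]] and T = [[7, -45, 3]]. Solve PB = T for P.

Right-multiplying both sides by B⁻¹ gives P = TB⁻¹.
det B = 2; the adjugate gives B⁻¹ = [[2, -9, -3], [1/2, -2, -1/2], [3/2, -8, -5/2]].
P = TB⁻¹ = [[7, -45, 3]] · [[2, -9, -3], [1/2, -2, -1/2], [3/2, -8, -5/2]] = [[-4, 3, -6]].

P = [[-4, 3, -6]]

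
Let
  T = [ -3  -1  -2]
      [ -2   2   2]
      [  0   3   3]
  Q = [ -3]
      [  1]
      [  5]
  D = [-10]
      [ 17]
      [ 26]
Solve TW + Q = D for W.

W = [[-1], [4], [3]]

TW = D − Q = [[-7], [16], [21]].
Left-multiplying both sides by T⁻¹ gives W = T⁻¹(D − Q).
det T = 6, so T⁻¹ = [[0, -1/2, 1/3], [1, -3/2, 5/3], [-1, 3/2, -4/3]].
W = T⁻¹(D − Q) = [[-1], [4], [3]].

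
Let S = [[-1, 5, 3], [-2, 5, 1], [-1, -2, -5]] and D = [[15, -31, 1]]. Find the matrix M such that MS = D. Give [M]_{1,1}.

-1

Right-multiplying both sides by S⁻¹ gives M = DS⁻¹.
S has determinant -5; S⁻¹ = [[23/5, -19/5, 2], [11/5, -8/5, 1], [-9/5, 7/5, -1]].
M = DS⁻¹ = [[15, -31, 1]] · [[23/5, -19/5, 2], [11/5, -8/5, 1], [-9/5, 7/5, -1]] = [[-1, -6, -2]].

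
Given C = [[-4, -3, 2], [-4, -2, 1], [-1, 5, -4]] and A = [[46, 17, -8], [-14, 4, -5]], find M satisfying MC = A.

M = [[-5, -6, -2], [0, 3, 2]]

C is on the right of M, so right-multiply by C⁻¹: M = AC⁻¹.
det C = -5, so C⁻¹ = [[-3/5, 2/5, -1/5], [17/5, -18/5, 4/5], [22/5, -23/5, 4/5]].
M = AC⁻¹ = [[46, 17, -8], [-14, 4, -5]] · [[-3/5, 2/5, -1/5], [17/5, -18/5, 4/5], [22/5, -23/5, 4/5]] = [[-5, -6, -2], [0, 3, 2]].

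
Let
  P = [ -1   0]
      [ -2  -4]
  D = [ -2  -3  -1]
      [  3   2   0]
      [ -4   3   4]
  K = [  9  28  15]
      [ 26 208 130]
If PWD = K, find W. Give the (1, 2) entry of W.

-5

W = P⁻¹KD⁻¹ (apply P⁻¹ on the left and D⁻¹ on the right).
P has determinant 4; P⁻¹ = [[-1, 0], [1/2, -1/4]].
det D = 3, so D⁻¹ = [[8/3, 3, 2/3], [-4, -4, -1], [17/3, 6, 5/3]].
P⁻¹K = [[-9, -28, -15], [-2, -38, -25]].
W = (P⁻¹K)D⁻¹ = [[3, -5, -3], [5, -4, -5]].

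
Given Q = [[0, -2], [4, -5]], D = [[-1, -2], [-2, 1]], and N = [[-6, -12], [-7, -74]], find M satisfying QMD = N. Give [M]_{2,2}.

Left-multiply by Q⁻¹ and right-multiply by D⁻¹: M = Q⁻¹ND⁻¹.
det Q = 8, so Q⁻¹ = [[-5/8, 1/4], [-1/2, 0]].
D has determinant -5; D⁻¹ = [[-1/5, -2/5], [-2/5, 1/5]].
Q⁻¹N = [[2, -11], [3, 6]].
M = (Q⁻¹N)D⁻¹ = [[4, -3], [-3, 0]].

0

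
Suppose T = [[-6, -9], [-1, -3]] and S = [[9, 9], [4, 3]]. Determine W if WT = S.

Right-multiplying both sides by T⁻¹ gives W = ST⁻¹.
T has determinant 9; T⁻¹ = [[-1/3, 1], [1/9, -2/3]].
W = ST⁻¹ = [[9, 9], [4, 3]] · [[-1/3, 1], [1/9, -2/3]] = [[-2, 3], [-1, 2]].

W = [[-2, 3], [-1, 2]]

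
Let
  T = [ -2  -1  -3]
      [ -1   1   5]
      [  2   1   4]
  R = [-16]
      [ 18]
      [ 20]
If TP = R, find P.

Since T multiplies P on the left, P = T⁻¹R.
T has determinant -3; T⁻¹ = [[1/3, -1/3, 2/3], [-14/3, 2/3, -13/3], [1, 0, 1]].
P = T⁻¹R = [[1/3, -1/3, 2/3], [-14/3, 2/3, -13/3], [1, 0, 1]] · [[-16], [18], [20]] = [[2], [0], [4]].

P = [[2], [0], [4]]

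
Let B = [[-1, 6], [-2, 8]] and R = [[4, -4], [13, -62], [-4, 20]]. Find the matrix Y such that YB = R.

Since B sits to the right of Y, Y = RB⁻¹.
B has determinant 4; B⁻¹ = [[2, -3/2], [1/2, -1/4]].
Y = RB⁻¹ = [[4, -4], [13, -62], [-4, 20]] · [[2, -3/2], [1/2, -1/4]] = [[6, -5], [-5, -4], [2, 1]].

Y = [[6, -5], [-5, -4], [2, 1]]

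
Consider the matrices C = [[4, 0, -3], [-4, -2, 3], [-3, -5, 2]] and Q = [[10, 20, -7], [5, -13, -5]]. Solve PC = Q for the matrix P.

Since C sits to the right of P, P = QC⁻¹.
det C = 2, so C⁻¹ = [[11/2, 15/2, -3], [-1/2, -1/2, 0], [7, 10, -4]].
P = QC⁻¹ = [[10, 20, -7], [5, -13, -5]] · [[11/2, 15/2, -3], [-1/2, -1/2, 0], [7, 10, -4]] = [[-4, -5, -2], [-1, -6, 5]].

P = [[-4, -5, -2], [-1, -6, 5]]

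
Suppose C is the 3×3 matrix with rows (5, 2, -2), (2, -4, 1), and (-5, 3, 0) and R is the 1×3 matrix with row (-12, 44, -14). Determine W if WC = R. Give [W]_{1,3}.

4

Right-multiplying both sides by C⁻¹ gives W = RC⁻¹.
C has determinant 3; C⁻¹ = [[-1, -2, -2], [-5/3, -10/3, -3], [-14/3, -25/3, -8]].
W = RC⁻¹ = [[-12, 44, -14]] · [[-1, -2, -2], [-5/3, -10/3, -3], [-14/3, -25/3, -8]] = [[4, -6, 4]].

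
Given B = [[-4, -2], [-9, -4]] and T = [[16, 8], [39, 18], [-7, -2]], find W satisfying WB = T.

B is on the right of W, so right-multiply by B⁻¹: W = TB⁻¹.
det B = -2, so B⁻¹ = [[2, -1], [-9/2, 2]].
W = TB⁻¹ = [[16, 8], [39, 18], [-7, -2]] · [[2, -1], [-9/2, 2]] = [[-4, 0], [-3, -3], [-5, 3]].

W = [[-4, 0], [-3, -3], [-5, 3]]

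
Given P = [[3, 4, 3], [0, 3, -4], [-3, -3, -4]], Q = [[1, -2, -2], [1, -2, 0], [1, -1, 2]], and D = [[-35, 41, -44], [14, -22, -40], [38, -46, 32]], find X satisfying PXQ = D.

Left-multiply by P⁻¹ and right-multiply by Q⁻¹: X = P⁻¹DQ⁻¹.
det P = 3; the adjugate gives P⁻¹ = [[-8, 7/3, -25/3], [4, -1, 4], [3, -1, 3]].
Q has determinant -2; Q⁻¹ = [[2, -3, 2], [1, -2, 1], [-1/2, 1/2, 0]].
P⁻¹D = [[-4, 4, -8], [-2, 2, -8], [-5, 7, 4]].
X = (P⁻¹D)Q⁻¹ = [[0, 0, -4], [2, -2, -2], [-5, 3, -3]].

X = [[0, 0, -4], [2, -2, -2], [-5, 3, -3]]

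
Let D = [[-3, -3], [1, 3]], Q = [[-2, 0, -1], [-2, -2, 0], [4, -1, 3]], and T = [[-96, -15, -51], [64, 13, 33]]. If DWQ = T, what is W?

W = [[0, -2, 3], [4, -4, 4]]

W = D⁻¹TQ⁻¹ (apply D⁻¹ on the left and Q⁻¹ on the right).
D has determinant -6; D⁻¹ = [[-1/2, -1/2], [1/6, 1/2]].
det Q = 2; the adjugate gives Q⁻¹ = [[-3, 1/2, -1], [3, -1, 1], [5, -1, 2]].
D⁻¹T = [[16, 1, 9], [16, 4, 8]].
W = (D⁻¹T)Q⁻¹ = [[0, -2, 3], [4, -4, 4]].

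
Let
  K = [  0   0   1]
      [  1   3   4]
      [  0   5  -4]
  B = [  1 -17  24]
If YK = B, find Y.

K is on the right of Y, so right-multiply by K⁻¹: Y = BK⁻¹.
det K = 5, so K⁻¹ = [[-32/5, 1, -3/5], [4/5, 0, 1/5], [1, 0, 0]].
Y = BK⁻¹ = [[1, -17, 24]] · [[-32/5, 1, -3/5], [4/5, 0, 1/5], [1, 0, 0]] = [[4, 1, -4]].

Y = [[4, 1, -4]]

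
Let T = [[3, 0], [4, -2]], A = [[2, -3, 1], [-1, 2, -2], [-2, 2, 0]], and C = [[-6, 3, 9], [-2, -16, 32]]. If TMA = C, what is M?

M = [[-1, -2, 1], [-4, 3, -4]]

Left-multiply by T⁻¹ and right-multiply by A⁻¹: M = T⁻¹CA⁻¹.
det T = -6; the adjugate gives T⁻¹ = [[1/3, 0], [2/3, -1/2]].
A has determinant -2; A⁻¹ = [[-2, -1, -2], [-2, -1, -3/2], [-1, -1, -1/2]].
T⁻¹C = [[-2, 1, 3], [-3, 10, -10]].
M = (T⁻¹C)A⁻¹ = [[-1, -2, 1], [-4, 3, -4]].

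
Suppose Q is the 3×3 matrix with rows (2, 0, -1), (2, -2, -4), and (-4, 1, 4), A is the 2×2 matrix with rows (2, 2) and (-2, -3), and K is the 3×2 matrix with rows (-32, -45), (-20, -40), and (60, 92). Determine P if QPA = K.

P = Q⁻¹KA⁻¹ (apply Q⁻¹ on the left and A⁻¹ on the right).
Q has determinant -2; Q⁻¹ = [[2, 1/2, 1], [-4, -2, -3], [3, 1, 2]].
det A = -2, so A⁻¹ = [[3/2, 1], [-1, -1]].
Q⁻¹K = [[-14, -18], [-12, -16], [4, 9]].
P = (Q⁻¹K)A⁻¹ = [[-3, 4], [-2, 4], [-3, -5]].

P = [[-3, 4], [-2, 4], [-3, -5]]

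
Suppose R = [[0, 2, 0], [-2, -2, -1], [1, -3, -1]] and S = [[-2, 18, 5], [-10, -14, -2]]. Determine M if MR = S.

Right-multiplying both sides by R⁻¹ gives M = SR⁻¹.
det R = -6; the adjugate gives R⁻¹ = [[1/6, -1/3, 1/3], [1/2, 0, 0], [-4/3, -1/3, -2/3]].
M = SR⁻¹ = [[-2, 18, 5], [-10, -14, -2]] · [[1/6, -1/3, 1/3], [1/2, 0, 0], [-4/3, -1/3, -2/3]] = [[2, -1, -4], [-6, 4, -2]].

M = [[2, -1, -4], [-6, 4, -2]]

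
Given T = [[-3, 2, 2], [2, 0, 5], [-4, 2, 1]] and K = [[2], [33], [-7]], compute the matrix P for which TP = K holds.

P = [[4], [2], [5]]

Since T multiplies P on the left, P = T⁻¹K.
det T = -6, so T⁻¹ = [[5/3, -1/3, -5/3], [11/3, -5/6, -19/6], [-2/3, 1/3, 2/3]].
P = T⁻¹K = [[5/3, -1/3, -5/3], [11/3, -5/6, -19/6], [-2/3, 1/3, 2/3]] · [[2], [33], [-7]] = [[4], [2], [5]].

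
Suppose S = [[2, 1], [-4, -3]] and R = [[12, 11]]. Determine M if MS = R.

Since S sits to the right of M, M = RS⁻¹.
det S = -2; the adjugate gives S⁻¹ = [[3/2, 1/2], [-2, -1]].
M = RS⁻¹ = [[12, 11]] · [[3/2, 1/2], [-2, -1]] = [[-4, -5]].

M = [[-4, -5]]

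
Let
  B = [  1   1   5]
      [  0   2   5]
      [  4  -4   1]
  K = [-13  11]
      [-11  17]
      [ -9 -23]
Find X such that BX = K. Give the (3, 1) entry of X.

Left-multiplying both sides by B⁻¹ gives X = B⁻¹K.
det B = 2; the adjugate gives B⁻¹ = [[11, -21/2, -5/2], [10, -19/2, -5/2], [-4, 4, 1]].
X = B⁻¹K = [[11, -21/2, -5/2], [10, -19/2, -5/2], [-4, 4, 1]] · [[-13, 11], [-11, 17], [-9, -23]] = [[-5, 0], [-3, 6], [-1, 1]].

-1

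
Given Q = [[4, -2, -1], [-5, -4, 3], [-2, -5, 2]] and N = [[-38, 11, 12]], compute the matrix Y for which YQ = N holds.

Y = [[-6, 4, -3]]

Right-multiplying both sides by Q⁻¹ gives Y = NQ⁻¹.
det Q = 3, so Q⁻¹ = [[7/3, 3, -10/3], [4/3, 2, -7/3], [17/3, 8, -26/3]].
Y = NQ⁻¹ = [[-38, 11, 12]] · [[7/3, 3, -10/3], [4/3, 2, -7/3], [17/3, 8, -26/3]] = [[-6, 4, -3]].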